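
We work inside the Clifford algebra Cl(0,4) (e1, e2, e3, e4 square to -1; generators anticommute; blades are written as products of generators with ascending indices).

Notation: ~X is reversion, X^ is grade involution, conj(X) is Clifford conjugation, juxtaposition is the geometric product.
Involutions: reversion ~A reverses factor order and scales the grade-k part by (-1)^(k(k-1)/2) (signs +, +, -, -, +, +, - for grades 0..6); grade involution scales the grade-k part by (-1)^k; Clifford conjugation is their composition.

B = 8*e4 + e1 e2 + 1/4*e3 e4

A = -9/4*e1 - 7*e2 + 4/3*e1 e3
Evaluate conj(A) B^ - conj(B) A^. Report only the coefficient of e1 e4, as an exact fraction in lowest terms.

first term: 7*e1 - 9/4*e2 - 53/3*e1 e4 + 4/3*e2 e3 - 56*e2 e4 + 539/48*e1 e3 e4 + 7/4*e2 e3 e4
second term: 7*e1 - 9/4*e2 + 53/3*e1 e4 - 4/3*e2 e3 + 56*e2 e4 - 539/48*e1 e3 e4 - 7/4*e2 e3 e4
Answer: -106/3


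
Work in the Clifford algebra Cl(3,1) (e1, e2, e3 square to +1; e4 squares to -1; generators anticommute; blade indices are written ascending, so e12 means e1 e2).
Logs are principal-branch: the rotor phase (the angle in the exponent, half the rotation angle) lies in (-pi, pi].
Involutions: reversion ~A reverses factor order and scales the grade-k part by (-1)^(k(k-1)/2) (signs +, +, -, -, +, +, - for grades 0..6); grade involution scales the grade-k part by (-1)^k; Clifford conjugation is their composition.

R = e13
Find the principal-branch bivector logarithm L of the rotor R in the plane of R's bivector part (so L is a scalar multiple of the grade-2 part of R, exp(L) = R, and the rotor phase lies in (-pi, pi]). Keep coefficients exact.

The scalar part of R is 0, so the principal-branch rotor phase is pinned; divide the bivector part by its sine to get the unit plane — L is the phase times that plane.
Concretely: cos(phase) = 0 gives phase = ±pi/2, and since phase/sin(phase) is even the sign is immaterial: L = (phase/sin(phase)) * <R>_2 = (pi/2) * <R>_2.
Answer: pi/2*e13


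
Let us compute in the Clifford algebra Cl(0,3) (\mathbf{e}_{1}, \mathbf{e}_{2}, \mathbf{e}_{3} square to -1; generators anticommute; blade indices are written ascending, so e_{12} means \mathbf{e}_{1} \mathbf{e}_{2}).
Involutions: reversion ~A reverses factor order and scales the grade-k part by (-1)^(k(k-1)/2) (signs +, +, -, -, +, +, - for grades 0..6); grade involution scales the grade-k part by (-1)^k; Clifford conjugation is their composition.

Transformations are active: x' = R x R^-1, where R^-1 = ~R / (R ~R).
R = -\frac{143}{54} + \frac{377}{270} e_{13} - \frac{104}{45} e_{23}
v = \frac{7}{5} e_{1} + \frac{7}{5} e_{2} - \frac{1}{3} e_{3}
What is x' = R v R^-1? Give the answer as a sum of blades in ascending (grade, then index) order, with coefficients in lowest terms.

~R = -\frac{143}{54} - \frac{377}{270} e_{13} + \frac{104}{45} e_{23}, and R ~R = \frac{104273}{7290}, so R^-1 = ~R / (\frac{104273}{7290}).
R v = -\frac{1313}{405} e_{1} - \frac{403}{90} e_{2} - \frac{806}{2025} e_{3} - \frac{7007}{1350} e_{123}
Answer: \frac{68381}{46275} e_{1} + \frac{19611}{15425} e_{2} + \frac{1483}{3085} e_{3}


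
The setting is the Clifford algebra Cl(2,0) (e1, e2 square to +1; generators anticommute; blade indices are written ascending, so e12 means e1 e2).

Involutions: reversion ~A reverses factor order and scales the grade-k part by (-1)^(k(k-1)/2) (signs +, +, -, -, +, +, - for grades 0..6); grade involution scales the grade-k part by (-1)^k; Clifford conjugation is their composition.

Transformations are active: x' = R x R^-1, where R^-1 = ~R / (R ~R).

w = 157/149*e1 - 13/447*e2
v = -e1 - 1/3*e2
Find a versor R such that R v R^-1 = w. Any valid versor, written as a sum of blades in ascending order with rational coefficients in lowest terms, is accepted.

R = v + w = 8/149*e1 - 54/149*e2 works: the equal norms (10/9) guarantee its sandwich swaps v into w.
Answer: 8/149*e1 - 54/149*e2


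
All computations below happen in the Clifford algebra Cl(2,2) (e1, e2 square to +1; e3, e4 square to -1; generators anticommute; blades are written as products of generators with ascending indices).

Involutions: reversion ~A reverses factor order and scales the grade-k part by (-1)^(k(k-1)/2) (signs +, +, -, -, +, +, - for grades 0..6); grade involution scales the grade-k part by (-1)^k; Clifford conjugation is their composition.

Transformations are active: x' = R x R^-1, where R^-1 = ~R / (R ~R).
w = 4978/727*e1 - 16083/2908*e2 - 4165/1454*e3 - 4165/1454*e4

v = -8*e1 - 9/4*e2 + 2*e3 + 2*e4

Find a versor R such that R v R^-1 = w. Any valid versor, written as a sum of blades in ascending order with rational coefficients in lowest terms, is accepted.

A norm check does it: q(v) = q(w) = 977/16, hence R = v + w = -838/727*e1 - 11313/1454*e2 - 1257/1454*e3 - 1257/1454*e4 realises the map — parallel part kept, (v - w)/2 negated, v carried to w.
Answer: -838/727*e1 - 11313/1454*e2 - 1257/1454*e3 - 1257/1454*e4


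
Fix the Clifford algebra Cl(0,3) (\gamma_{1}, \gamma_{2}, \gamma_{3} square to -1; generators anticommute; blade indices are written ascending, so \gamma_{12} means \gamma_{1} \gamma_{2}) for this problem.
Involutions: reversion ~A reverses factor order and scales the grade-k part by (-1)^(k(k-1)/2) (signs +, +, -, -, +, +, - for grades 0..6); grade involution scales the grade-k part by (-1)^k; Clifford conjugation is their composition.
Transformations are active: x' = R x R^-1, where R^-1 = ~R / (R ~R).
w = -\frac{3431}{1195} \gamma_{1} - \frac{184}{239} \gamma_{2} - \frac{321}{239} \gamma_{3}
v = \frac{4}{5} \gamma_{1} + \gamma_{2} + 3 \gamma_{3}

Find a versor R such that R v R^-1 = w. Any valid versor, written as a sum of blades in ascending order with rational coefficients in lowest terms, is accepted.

A norm check does it: q(v) = q(w) = -\frac{266}{25}, hence R = v + w = -\frac{495}{239} \gamma_{1} + \frac{55}{239} \gamma_{2} + \frac{396}{239} \gamma_{3} realises the map — parallel part kept, (v - w)/2 negated, v carried to w.
Answer: -\frac{495}{239} \gamma_{1} + \frac{55}{239} \gamma_{2} + \frac{396}{239} \gamma_{3}


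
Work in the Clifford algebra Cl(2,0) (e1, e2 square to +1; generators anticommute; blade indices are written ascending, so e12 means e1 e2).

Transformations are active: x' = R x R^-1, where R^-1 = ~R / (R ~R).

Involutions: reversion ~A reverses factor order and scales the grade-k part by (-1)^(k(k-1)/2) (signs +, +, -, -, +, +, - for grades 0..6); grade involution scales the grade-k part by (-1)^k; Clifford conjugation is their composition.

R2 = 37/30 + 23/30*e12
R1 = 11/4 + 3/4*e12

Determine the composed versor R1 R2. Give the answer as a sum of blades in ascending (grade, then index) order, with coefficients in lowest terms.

Distribute over the terms of R1 (each basis-blade product reordered to ascending indices, repeated generators contracted through their squares):
(11/4) R2 = 407/120 + 253/120*e12
(3/4*e12) R2 = -23/40 + 37/40*e12
Summing the partial products and collecting blades:
Answer: 169/60 + 91/30*e12


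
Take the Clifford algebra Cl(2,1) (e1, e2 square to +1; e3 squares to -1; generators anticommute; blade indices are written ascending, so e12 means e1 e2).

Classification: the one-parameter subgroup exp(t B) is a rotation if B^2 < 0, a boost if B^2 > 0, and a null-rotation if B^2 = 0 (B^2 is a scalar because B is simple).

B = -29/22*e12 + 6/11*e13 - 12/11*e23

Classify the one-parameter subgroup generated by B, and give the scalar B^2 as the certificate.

B^2 term by term: the squares give (-29/22)^2*(e12)^2 + (6/11)^2*(e13)^2 + (-12/11)^2*(e23)^2 = 841/484*(-1) + 36/121*(+1) + 144/121*(+1) = -1/4 (each basis 2-blade squares to minus the product of its generators' squares); cross terms between blades sharing an index anticommute and cancel. So B^2 = -1/4.
Answer: rotation, certificate B^2 = -1/4. B^2 = -1/4 is basis-independent, so its sign is the whole story.


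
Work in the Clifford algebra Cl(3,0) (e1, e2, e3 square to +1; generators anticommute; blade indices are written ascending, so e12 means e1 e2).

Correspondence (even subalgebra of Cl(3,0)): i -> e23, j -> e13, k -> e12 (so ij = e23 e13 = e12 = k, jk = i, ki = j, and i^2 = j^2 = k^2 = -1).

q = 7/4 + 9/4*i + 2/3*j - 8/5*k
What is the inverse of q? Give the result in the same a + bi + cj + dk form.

In blades: q = 7/4 - 8/5*e12 + 2/3*e13 + 9/4*e23.
With qbar = 7/4 + 8/5*e12 - 2/3*e13 - 9/4*e23 (scalar fixed, mapped units negated), q qbar = 20033/1800 (the sum of squared coefficients), so q^-1 = qbar / (20033/1800) = 3150/20033 + 2880/20033*e12 - 1200/20033*e13 - 4050/20033*e23; translating back:
Answer: 3150/20033 - 4050/20033*i - 1200/20033*j + 2880/20033*k


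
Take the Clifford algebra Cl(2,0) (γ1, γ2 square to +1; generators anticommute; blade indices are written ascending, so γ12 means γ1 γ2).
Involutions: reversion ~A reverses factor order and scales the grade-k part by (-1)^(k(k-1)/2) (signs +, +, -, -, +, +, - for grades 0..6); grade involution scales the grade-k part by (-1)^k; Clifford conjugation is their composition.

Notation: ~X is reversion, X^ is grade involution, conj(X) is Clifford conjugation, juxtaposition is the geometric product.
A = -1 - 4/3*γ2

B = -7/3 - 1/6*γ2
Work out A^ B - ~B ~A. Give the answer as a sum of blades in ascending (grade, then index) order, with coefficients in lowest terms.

first term: 19/9 - 53/18*γ2
second term: 23/9 + 59/18*γ2
Answer: -4/9 - 56/9*γ2


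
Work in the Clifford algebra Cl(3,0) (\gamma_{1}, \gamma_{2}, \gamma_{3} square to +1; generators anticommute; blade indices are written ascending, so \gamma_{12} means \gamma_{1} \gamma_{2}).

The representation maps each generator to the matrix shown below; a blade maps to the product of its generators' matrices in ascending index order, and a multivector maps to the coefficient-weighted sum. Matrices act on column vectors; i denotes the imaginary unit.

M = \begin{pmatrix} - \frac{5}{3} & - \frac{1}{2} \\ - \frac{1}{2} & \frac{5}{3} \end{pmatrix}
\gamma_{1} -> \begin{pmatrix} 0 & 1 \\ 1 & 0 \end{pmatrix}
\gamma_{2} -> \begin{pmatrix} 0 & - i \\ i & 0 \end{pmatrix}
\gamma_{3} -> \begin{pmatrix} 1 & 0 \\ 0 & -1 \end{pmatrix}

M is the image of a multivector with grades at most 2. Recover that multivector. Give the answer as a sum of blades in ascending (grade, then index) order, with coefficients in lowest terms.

Method: 1, rho(\gamma_{1}), rho(\gamma_{2}), rho(\gamma_{3}) form a trace-orthogonal basis of the 2x2 complex matrices (tr(X Y) = 2 if X = Y, else 0), so M = m0*1 + m1*rho(\gamma_{1}) + m2*rho(\gamma_{2}) + m3*rho(\gamma_{3}) with m0 = tr(M)/2 = 0, m1 = tr(M rho(\gamma_{1}))/2 = - \frac{1}{2}, m2 = tr(M rho(\gamma_{2}))/2 = 0, m3 = tr(M rho(\gamma_{3}))/2 = - \frac{5}{3}.
Multiplying table entries, the bivector images are rho(\gamma_{12}) = i*rho(\gamma_{3}), rho(\gamma_{13}) = -i*rho(\gamma_{2}), rho(\gamma_{23}) = i*rho(\gamma_{1}); with real blade coefficients the real parts of m0..m3 are the coefficients of 1, \gamma_{1}, \gamma_{2}, \gamma_{3} and the imaginary parts give the bivectors (\gamma_{23}: Im m1, \gamma_{13}: -Im m2, \gamma_{12}: Im m3).
Answer: -\frac{1}{2} \gamma_{1} - \frac{5}{3} \gamma_{3}


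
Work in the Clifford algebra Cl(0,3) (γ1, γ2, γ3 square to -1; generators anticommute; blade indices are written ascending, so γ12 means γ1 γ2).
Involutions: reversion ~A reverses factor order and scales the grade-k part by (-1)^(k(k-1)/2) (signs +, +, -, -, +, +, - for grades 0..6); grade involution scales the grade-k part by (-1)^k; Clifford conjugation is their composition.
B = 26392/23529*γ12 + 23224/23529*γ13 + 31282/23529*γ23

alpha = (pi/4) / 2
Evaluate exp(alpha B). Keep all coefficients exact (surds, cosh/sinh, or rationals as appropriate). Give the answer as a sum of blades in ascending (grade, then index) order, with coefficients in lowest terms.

B^2 term by term: the squares give (26392/23529)^2*(γ12)^2 + (23224/23529)^2*(γ13)^2 + (31282/23529)^2*(γ23)^2 = 696537664/553613841*(-1) + 539354176/553613841*(-1) + 978563524/553613841*(-1) = -4 (each basis 2-blade squares to minus the product of its generators' squares); cross terms between blades sharing an index anticommute and cancel. So B^2 = -4.
B^2 = -4 — a negative square means the series sums to a rotation: l = 2, alpha*l = pi/4, so exp(alpha B) = cos(pi/4) + (sin(pi/4)/2)*B = sqrt(2)/2 + (sqrt(2)/4)*B.
Answer: sqrt(2)/2 + 6598*sqrt(2)/23529*γ12 + 5806*sqrt(2)/23529*γ13 + 15641*sqrt(2)/47058*γ23


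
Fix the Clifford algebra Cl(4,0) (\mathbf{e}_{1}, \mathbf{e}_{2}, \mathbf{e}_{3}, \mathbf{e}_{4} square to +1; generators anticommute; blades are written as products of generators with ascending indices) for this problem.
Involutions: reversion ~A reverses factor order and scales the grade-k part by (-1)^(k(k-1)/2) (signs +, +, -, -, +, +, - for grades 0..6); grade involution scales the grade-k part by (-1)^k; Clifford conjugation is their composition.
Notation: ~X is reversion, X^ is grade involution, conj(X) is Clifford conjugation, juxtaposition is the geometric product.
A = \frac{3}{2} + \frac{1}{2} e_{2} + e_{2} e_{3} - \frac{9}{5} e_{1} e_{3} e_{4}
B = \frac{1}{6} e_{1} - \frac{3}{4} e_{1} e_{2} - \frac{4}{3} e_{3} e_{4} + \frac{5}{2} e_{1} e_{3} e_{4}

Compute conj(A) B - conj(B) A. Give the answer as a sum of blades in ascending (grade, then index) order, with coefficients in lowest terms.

first term: \frac{9}{2} - \frac{101}{40} e_{1} - \frac{25}{24} e_{1} e_{2} - \frac{3}{4} e_{1} e_{3} + \frac{4}{3} e_{2} e_{4} - \frac{23}{10} e_{3} e_{4} - \frac{1}{6} e_{1} e_{2} e_{3} - \frac{5}{2} e_{1} e_{2} e_{4} + \frac{15}{4} e_{1} e_{3} e_{4} + \frac{121}{60} e_{2} e_{3} e_{4} + \frac{5}{4} e_{1} e_{2} e_{3} e_{4}
second term: \frac{9}{2} + \frac{101}{40} e_{1} + \frac{25}{24} e_{1} e_{2} + \frac{3}{4} e_{1} e_{3} - \frac{4}{3} e_{2} e_{4} + \frac{23}{10} e_{3} e_{4} - \frac{1}{6} e_{1} e_{2} e_{3} - \frac{5}{2} e_{1} e_{2} e_{4} + \frac{15}{4} e_{1} e_{3} e_{4} + \frac{121}{60} e_{2} e_{3} e_{4} + \frac{5}{4} e_{1} e_{2} e_{3} e_{4}
Answer: -\frac{101}{20} e_{1} - \frac{25}{12} e_{1} e_{2} - \frac{3}{2} e_{1} e_{3} + \frac{8}{3} e_{2} e_{4} - \frac{23}{5} e_{3} e_{4}


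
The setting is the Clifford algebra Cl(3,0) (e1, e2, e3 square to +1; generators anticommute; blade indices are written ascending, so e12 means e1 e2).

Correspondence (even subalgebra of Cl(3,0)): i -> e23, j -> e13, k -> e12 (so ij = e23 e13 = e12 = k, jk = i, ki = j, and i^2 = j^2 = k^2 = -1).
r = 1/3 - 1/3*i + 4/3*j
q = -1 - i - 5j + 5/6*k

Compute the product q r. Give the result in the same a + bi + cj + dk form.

In blades: q = -1 + 5/6*e12 - 5*e13 - e23, r = 1/3 + 4/3*e13 - 1/3*e23.
Distribute q over r term by term (generator squares from the signature, products reordered to ascending indices): (-1)*r = -1/3 - 4/3*e13 + 1/3*e23; (5/6*e12)*r = 5/18*e12 - 5/18*e13 - 10/9*e23; (-5*e13)*r = 20/3 - 5/3*e12 - 5/3*e13; (-e23)*r = -1/3 - 4/3*e12 - 1/3*e23.
Sum: 6 - 49/18*e12 - 59/18*e13 - 10/9*e23; translating back through the correspondence:
Answer: 6 - 10/9*i - 59/18*j - 49/18*k


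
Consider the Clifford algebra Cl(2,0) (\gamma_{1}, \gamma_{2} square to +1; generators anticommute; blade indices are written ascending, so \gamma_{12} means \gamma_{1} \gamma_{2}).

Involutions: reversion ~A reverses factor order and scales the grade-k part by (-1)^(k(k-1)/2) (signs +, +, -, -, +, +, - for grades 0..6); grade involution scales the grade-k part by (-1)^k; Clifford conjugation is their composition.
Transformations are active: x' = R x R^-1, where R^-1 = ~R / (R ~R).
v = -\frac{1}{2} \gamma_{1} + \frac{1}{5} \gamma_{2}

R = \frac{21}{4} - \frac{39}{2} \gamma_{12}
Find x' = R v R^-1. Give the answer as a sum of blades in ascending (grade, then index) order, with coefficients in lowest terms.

~R = \frac{21}{4} + \frac{39}{2} \gamma_{12}, and R ~R = \frac{6525}{16}, so R^-1 = ~R / (\frac{6525}{16}).
R v = -\frac{261}{40} \gamma_{1} - \frac{87}{10} \gamma_{2}
Answer: \frac{83}{250} \gamma_{1} - \frac{53}{125} \gamma_{2}


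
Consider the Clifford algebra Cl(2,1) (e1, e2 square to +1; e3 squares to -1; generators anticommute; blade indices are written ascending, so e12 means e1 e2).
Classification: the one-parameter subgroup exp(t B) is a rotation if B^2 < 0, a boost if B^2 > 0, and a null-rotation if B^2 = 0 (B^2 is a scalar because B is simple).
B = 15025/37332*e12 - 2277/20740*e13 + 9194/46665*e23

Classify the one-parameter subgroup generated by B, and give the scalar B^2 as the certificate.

B^2 term by term: the squares give (15025/37332)^2*(e12)^2 + (-2277/20740)^2*(e13)^2 + (9194/46665)^2*(e23)^2 = 225750625/1393678224*(-1) + 5184729/430147600*(+1) + 84529636/2177622225*(+1) = -1/9 (each basis 2-blade squares to minus the product of its generators' squares); cross terms between blades sharing an index anticommute and cancel. So B^2 = -1/9.
Answer: rotation, certificate B^2 = -1/9. Note: conjugating B changes its blade decomposition but never the scalar B^2 = -1/9, whose sign settles the classification.


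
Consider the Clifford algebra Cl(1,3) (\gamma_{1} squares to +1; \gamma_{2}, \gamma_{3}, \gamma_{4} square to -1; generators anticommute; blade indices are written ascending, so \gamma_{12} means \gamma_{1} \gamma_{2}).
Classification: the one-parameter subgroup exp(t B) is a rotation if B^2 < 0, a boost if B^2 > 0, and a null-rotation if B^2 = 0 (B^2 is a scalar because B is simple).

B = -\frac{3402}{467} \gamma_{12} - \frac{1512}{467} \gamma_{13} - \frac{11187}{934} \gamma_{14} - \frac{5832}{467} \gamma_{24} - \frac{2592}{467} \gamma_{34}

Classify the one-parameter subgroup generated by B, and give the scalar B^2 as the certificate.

B^2 term by term: the squares give (-\frac{3402}{467})^2*(\gamma_{12})^2 + (-\frac{1512}{467})^2*(\gamma_{13})^2 + (-\frac{11187}{934})^2*(\gamma_{14})^2 + (-\frac{5832}{467})^2*(\gamma_{24})^2 + (-\frac{2592}{467})^2*(\gamma_{34})^2 = \frac{11573604}{218089}*(+1) + \frac{2286144}{218089}*(+1) + \frac{125148969}{872356}*(+1) + \frac{34012224}{218089}*(-1) + \frac{6718464}{218089}*(-1) = \frac{81}{4} (each basis 2-blade squares to minus the product of its generators' squares); cross terms between blades sharing an index anticommute and cancel; the commuting (index-disjoint) pairs give grade-4 terms 2*c*c'*(blade product), which cancel blade by blade — \gamma_{1234}: \frac{17635968}{218089} - \frac{17635968}{218089} = 0 — confirming B is simple. So B^2 = \frac{81}{4}.
Answer: boost, certificate B^2 = \frac{81}{4}. Certificate logic: \frac{81}{4} is a conjugation-invariant scalar, so its sign fixes rotation versus boost versus null-rotation outright.


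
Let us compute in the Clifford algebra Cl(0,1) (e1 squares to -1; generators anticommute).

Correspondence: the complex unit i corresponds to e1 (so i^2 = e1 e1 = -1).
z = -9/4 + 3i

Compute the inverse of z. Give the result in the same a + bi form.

In blades: z = -9/4 + 3*e1.
With qbar = -9/4 - 3*e1 (scalar fixed, mapped units negated), z qbar = 225/16 (the sum of squared coefficients), so z^-1 = qbar / (225/16) = -4/25 - 16/75*e1; translating back:
Answer: -4/25 - 16/75*i


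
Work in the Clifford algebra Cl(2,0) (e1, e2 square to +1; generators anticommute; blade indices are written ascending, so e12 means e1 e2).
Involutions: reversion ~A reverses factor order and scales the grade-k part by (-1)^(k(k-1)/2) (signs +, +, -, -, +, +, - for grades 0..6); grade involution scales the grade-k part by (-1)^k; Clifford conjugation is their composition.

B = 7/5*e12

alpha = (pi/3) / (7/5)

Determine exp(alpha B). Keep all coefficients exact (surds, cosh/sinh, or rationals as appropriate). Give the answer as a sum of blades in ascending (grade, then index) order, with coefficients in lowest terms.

B^2 = (7/5)^2*(e12)^2 = 49/25*(-1) = -49/25 (a basis 2-blade squares to minus the product of its generators' squares).
B^2 = -49/25 — circular case — the even/odd split gives cos and sin: l = 7/5, alpha*l = pi/3, so exp(alpha B) = cos(pi/3) + (sin(pi/3)/(7/5))*B = 1/2 + (5*sqrt(3)/14)*B.
Answer: 1/2 + sqrt(3)/2*e12


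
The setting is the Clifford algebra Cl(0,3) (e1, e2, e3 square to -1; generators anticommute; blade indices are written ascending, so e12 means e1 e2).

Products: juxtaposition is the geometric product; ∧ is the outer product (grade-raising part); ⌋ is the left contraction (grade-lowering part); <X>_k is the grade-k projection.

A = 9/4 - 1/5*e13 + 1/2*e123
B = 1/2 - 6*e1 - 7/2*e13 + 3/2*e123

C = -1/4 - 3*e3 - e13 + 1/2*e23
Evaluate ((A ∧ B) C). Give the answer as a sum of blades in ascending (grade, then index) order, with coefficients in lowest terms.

step 1: 9/8 - 27/2*e1 - 319/40*e13 + 29/8*e123
step 2: -1321/160 - 1789/80*e1 - 29/8*e2 - 135/8*e3 + 551/80*e12 + 6619/160*e13 + 9/16*e23 - 245/32*e123
Answer: -1321/160 - 1789/80*e1 - 29/8*e2 - 135/8*e3 + 551/80*e12 + 6619/160*e13 + 9/16*e23 - 245/32*e123


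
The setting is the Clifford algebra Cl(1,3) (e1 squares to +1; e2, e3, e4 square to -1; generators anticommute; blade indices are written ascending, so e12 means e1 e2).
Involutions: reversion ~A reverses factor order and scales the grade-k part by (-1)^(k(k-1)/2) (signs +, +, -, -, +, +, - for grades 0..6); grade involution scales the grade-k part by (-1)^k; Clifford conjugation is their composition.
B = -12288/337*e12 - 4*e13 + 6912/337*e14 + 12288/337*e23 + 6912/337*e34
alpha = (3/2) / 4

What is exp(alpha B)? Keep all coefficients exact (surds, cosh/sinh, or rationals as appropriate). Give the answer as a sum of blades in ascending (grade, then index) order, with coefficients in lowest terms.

B^2 term by term: the squares give (-12288/337)^2*(e12)^2 + (-4)^2*(e13)^2 + (6912/337)^2*(e14)^2 + (12288/337)^2*(e23)^2 + (6912/337)^2*(e34)^2 = 150994944/113569*(+1) + 16*(+1) + 47775744/113569*(+1) + 150994944/113569*(-1) + 47775744/113569*(-1) = 16 (each basis 2-blade squares to minus the product of its generators' squares); cross terms between blades sharing an index anticommute and cancel; the commuting (index-disjoint) pairs give grade-4 terms 2*c*c'*(blade product), which cancel blade by blade — e1234: -169869312/113569 + 169869312/113569 = 0 — confirming B is simple. So B^2 = 16.
B^2 = 16 — the positive square puts this in the hyperbolic regime; l = 4, alpha*l = 3/2, so exp(alpha B) = cosh(3/2) + (sinh(3/2)/4)*B = cosh(3/2) + (sinh(3/2)/4)*B.
Answer: cosh(3/2) - 3072*sinh(3/2)/337*e12 - sinh(3/2)*e13 + 1728*sinh(3/2)/337*e14 + 3072*sinh(3/2)/337*e23 + 1728*sinh(3/2)/337*e34


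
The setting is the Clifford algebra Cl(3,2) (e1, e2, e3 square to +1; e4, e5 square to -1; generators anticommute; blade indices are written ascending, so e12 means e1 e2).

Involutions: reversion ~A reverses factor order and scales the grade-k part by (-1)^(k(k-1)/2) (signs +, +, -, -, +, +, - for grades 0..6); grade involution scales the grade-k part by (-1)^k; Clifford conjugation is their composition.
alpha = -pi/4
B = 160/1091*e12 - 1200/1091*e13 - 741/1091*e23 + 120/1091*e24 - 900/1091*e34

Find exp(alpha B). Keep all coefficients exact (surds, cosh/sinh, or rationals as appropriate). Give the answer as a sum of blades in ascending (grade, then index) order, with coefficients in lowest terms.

B^2 term by term: the squares give (160/1091)^2*(e12)^2 + (-1200/1091)^2*(e13)^2 + (-741/1091)^2*(e23)^2 + (120/1091)^2*(e24)^2 + (-900/1091)^2*(e34)^2 = 25600/1190281*(-1) + 1440000/1190281*(-1) + 549081/1190281*(-1) + 14400/1190281*(+1) + 810000/1190281*(+1) = -1 (each basis 2-blade squares to minus the product of its generators' squares); cross terms between blades sharing an index anticommute and cancel; the commuting (index-disjoint) pairs give grade-4 terms 2*c*c'*(blade product), which cancel blade by blade — e1234: -288000/1190281 + 288000/1190281 = 0 — confirming B is simple. So B^2 = -1.
B^2 = -1 — since the square is negative, the closed form is circular: l = 1, alpha*l = -pi/4, so exp(alpha B) = cos(-pi/4) + (sin(-pi/4)/1)*B = sqrt(2)/2 + (-sqrt(2)/2)*B.
Answer: sqrt(2)/2 - 80*sqrt(2)/1091*e12 + 600*sqrt(2)/1091*e13 + 741*sqrt(2)/2182*e23 - 60*sqrt(2)/1091*e24 + 450*sqrt(2)/1091*e34


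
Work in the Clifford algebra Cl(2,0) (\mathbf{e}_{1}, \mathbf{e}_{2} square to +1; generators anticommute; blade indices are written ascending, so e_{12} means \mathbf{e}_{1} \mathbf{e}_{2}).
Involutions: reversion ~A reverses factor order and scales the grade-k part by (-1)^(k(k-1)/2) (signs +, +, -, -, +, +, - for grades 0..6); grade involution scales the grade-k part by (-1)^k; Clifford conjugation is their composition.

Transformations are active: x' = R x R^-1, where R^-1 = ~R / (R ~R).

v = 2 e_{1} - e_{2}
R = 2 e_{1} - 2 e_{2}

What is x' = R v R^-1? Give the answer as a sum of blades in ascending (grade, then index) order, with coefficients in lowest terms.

~R = 2 e_{1} - 2 e_{2}, and R ~R = 8, so R^-1 = ~R / (8).
R v = 6 + 2 e_{12}
Answer: e_{1} - 2 e_{2}


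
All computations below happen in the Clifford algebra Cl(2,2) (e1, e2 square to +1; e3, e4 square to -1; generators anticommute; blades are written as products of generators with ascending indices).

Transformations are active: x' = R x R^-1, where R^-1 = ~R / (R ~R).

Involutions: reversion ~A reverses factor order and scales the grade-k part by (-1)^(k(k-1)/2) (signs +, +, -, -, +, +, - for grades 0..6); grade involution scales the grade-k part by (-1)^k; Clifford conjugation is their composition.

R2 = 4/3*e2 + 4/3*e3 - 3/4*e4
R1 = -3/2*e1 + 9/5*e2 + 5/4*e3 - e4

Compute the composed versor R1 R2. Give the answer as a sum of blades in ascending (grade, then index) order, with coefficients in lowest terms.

Distribute over the terms of R2 (each basis-blade product reordered to ascending indices, repeated generators contracted through their squares):
R1 (4/3*e2) = 12/5 - 2*e1 e2 - 5/3*e2 e3 + 4/3*e2 e4
R1 (4/3*e3) = -5/3 - 2*e1 e3 + 12/5*e2 e3 + 4/3*e3 e4
R1 (-3/4*e4) = -3/4 + 9/8*e1 e4 - 27/20*e2 e4 - 15/16*e3 e4
Summing the partial products and collecting blades:
Answer: -1/60 - 2*e1 e2 - 2*e1 e3 + 9/8*e1 e4 + 11/15*e2 e3 - 1/60*e2 e4 + 19/48*e3 e4


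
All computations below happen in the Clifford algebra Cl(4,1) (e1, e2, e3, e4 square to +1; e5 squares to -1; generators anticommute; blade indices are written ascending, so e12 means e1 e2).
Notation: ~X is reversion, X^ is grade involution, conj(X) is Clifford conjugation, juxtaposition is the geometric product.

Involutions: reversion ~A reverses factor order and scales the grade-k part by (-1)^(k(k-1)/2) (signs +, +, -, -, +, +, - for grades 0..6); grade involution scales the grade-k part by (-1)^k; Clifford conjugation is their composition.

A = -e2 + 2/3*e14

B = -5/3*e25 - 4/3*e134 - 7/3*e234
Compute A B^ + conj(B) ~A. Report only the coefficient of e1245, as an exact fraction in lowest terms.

first term: 8/9*e3 + 5/3*e5 - 7/3*e34 + 14/9*e123 + 4/3*e1234 + 10/9*e1245
second term: 8/9*e3 + 5/3*e5 + 7/3*e34 - 14/9*e123 + 4/3*e1234 + 10/9*e1245
Answer: 20/9


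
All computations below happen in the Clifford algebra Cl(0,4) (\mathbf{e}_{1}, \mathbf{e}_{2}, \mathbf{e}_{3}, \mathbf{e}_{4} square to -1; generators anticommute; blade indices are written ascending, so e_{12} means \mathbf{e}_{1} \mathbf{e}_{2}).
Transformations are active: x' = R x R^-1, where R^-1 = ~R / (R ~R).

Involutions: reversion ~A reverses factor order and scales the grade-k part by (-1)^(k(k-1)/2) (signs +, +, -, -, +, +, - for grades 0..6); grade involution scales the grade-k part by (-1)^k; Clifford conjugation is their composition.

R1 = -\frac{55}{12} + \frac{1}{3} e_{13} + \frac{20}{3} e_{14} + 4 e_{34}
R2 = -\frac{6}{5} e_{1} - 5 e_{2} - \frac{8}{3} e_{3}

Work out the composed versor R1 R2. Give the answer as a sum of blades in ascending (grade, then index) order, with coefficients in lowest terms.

Distribute over the terms of R2 (each basis-blade product reordered to ascending indices, repeated generators contracted through their squares):
R1 (-\frac{6}{5} e_{1}) = \frac{11}{2} e_{1} - \frac{2}{5} e_{3} - 8 e_{4} - \frac{24}{5} e_{134}
R1 (-5 e_{2}) = \frac{275}{12} e_{2} + \frac{5}{3} e_{123} + \frac{100}{3} e_{124} - 20 e_{234}
R1 (-\frac{8}{3} e_{3}) = \frac{8}{9} e_{1} + \frac{110}{9} e_{3} - \frac{32}{3} e_{4} + \frac{160}{9} e_{134}
Summing the partial products and collecting blades:
Answer: \frac{115}{18} e_{1} + \frac{275}{12} e_{2} + \frac{532}{45} e_{3} - \frac{56}{3} e_{4} + \frac{5}{3} e_{123} + \frac{100}{3} e_{124} + \frac{584}{45} e_{134} - 20 e_{234}


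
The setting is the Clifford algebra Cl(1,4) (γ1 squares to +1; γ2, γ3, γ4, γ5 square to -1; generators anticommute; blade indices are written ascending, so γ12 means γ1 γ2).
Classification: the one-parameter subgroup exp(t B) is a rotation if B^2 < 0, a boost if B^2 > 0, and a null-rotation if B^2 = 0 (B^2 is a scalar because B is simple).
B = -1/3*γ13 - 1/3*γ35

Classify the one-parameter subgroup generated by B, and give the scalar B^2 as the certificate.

B^2 term by term: the squares give (-1/3)^2*(γ13)^2 + (-1/3)^2*(γ35)^2 = 1/9*(+1) + 1/9*(-1) = 0 (each basis 2-blade squares to minus the product of its generators' squares); cross terms between blades sharing an index anticommute and cancel. So B^2 = 0.
Answer: null-rotation, certificate B^2 = 0. Certificate logic: 0 is a conjugation-invariant scalar, so its sign fixes rotation versus boost versus null-rotation outright.


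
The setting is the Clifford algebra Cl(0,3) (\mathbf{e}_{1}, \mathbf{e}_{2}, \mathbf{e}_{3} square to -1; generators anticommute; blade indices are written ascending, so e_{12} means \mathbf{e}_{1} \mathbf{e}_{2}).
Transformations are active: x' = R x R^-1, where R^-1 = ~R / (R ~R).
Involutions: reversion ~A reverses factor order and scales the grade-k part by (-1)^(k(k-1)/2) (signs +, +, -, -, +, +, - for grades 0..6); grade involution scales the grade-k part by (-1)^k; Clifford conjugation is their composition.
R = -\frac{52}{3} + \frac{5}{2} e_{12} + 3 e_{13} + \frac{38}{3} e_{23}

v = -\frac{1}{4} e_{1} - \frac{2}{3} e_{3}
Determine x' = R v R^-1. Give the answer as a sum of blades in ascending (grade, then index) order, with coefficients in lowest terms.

~R = -\frac{52}{3} - \frac{5}{2} e_{12} - 3 e_{13} - \frac{38}{3} e_{23}, and R ~R = \frac{17141}{36}, so R^-1 = ~R / (\frac{17141}{36}).
R v = \frac{19}{3} e_{1} + \frac{563}{72} e_{2} + \frac{389}{36} e_{3} - \frac{29}{6} e_{123}
Answer: -\frac{32107}{68564} e_{1} - \frac{26144}{51423} e_{2} - \frac{48}{281} e_{3}


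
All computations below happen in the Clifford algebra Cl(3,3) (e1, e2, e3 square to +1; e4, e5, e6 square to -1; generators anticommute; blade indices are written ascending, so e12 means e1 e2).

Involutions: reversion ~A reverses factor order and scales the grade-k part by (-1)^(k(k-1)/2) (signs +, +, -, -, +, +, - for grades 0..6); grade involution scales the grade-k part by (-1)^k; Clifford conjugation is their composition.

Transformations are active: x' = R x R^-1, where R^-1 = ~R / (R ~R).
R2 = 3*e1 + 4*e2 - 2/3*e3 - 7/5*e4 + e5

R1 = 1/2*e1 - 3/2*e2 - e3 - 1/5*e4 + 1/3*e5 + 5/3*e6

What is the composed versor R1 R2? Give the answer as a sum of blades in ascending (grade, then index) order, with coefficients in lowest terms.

Distribute over the terms of R2 (each basis-blade product reordered to ascending indices, repeated generators contracted through their squares):
R1 (3*e1) = 3/2 + 9/2*e12 + 3*e13 + 3/5*e14 - e15 - 5*e16
R1 (4*e2) = -6 + 2*e12 + 4*e23 + 4/5*e24 - 4/3*e25 - 20/3*e26
R1 (-2/3*e3) = 2/3 - 1/3*e13 + e23 - 2/15*e34 + 2/9*e35 + 10/9*e36
R1 (-7/5*e4) = -7/25 - 7/10*e14 + 21/10*e24 + 7/5*e34 + 7/15*e45 + 7/3*e46
R1 (e5) = -1/3 + 1/2*e15 - 3/2*e25 - e35 - 1/5*e45 - 5/3*e56
Summing the partial products and collecting blades:
Answer: -667/150 + 13/2*e12 + 8/3*e13 - 1/10*e14 - 1/2*e15 - 5*e16 + 5*e23 + 29/10*e24 - 17/6*e25 - 20/3*e26 + 19/15*e34 - 7/9*e35 + 10/9*e36 + 4/15*e45 + 7/3*e46 - 5/3*e56


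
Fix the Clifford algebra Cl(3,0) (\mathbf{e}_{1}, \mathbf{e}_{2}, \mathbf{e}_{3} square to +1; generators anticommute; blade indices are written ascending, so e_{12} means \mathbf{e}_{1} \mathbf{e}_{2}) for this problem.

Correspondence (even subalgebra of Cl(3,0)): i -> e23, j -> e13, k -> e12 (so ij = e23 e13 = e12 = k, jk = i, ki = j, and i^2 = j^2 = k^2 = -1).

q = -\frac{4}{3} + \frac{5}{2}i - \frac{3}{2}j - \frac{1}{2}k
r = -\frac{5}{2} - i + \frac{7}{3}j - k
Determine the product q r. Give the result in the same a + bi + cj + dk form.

In blades: q = -\frac{4}{3} - \frac{1}{2} e_{12} - \frac{3}{2} e_{13} + \frac{5}{2} e_{23}, r = -\frac{5}{2} - e_{12} + \frac{7}{3} e_{13} - e_{23}.
Distribute q over r term by term (generator squares from the signature, products reordered to ascending indices): (-\frac{4}{3})*r = \frac{10}{3} + \frac{4}{3} e_{12} - \frac{28}{9} e_{13} + \frac{4}{3} e_{23}; (-\frac{1}{2} e_{12})*r = -\frac{1}{2} + \frac{5}{4} e_{12} + \frac{1}{2} e_{13} + \frac{7}{6} e_{23}; (-\frac{3}{2} e_{13})*r = \frac{7}{2} - \frac{3}{2} e_{12} + \frac{15}{4} e_{13} + \frac{3}{2} e_{23}; (\frac{5}{2} e_{23})*r = \frac{5}{2} + \frac{35}{6} e_{12} + \frac{5}{2} e_{13} - \frac{25}{4} e_{23}.
Sum: \frac{53}{6} + \frac{83}{12} e_{12} + \frac{131}{36} e_{13} - \frac{9}{4} e_{23}; translating back through the correspondence:
Answer: \frac{53}{6} - \frac{9}{4}i + \frac{131}{36}j + \frac{83}{12}k


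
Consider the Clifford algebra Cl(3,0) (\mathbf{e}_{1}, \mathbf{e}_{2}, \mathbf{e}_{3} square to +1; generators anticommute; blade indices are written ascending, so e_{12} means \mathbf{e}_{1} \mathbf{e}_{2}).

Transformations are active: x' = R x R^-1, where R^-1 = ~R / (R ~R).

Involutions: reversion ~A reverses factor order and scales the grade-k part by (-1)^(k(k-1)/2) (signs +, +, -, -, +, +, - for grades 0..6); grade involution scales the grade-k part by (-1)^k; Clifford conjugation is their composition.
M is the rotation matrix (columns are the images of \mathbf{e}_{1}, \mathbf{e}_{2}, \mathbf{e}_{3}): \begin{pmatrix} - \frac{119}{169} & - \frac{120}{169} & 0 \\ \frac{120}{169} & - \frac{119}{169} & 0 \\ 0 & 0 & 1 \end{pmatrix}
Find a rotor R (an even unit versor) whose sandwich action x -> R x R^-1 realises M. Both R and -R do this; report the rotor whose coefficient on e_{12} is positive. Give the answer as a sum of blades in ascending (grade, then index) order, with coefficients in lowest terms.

Method: write R = a + b12*e_{12} + b13*e_{13} + b23*e_{23} with a^2 + b12^2 + b13^2 + b23^2 = 1 (so R^-1 = ~R). Expanding the columns R e_j ~R gives tr M = 4a^2 - 1 and, from the antisymmetric part, M21 - M12 = -4a*b12, M13 - M31 = 4a*b13, M32 - M23 = -4a*b23.
Here tr M = -\frac{69}{169}, so a^2 = (1 + tr M)/4 = \frac{25}{169} and a = ±\frac{5}{13}. Taking a = \frac{5}{13}: M21 - M12 = \frac{240}{169}, M13 - M31 = 0, M32 - M23 = 0, giving b12 = -\frac{12}{13}, b13 = 0, b23 = 0, i.e. R = \frac{5}{13} - \frac{12}{13} e_{12}.
Its e_{12} coefficient is negative, so report the other preimage -R.
Answer: -\frac{5}{13} + \frac{12}{13} e_{12}. Recall the cover is two-to-one: with M of trace -\frac{69}{169}, both preimages act alike, and the stated e_{12} sign chooses the sheet.


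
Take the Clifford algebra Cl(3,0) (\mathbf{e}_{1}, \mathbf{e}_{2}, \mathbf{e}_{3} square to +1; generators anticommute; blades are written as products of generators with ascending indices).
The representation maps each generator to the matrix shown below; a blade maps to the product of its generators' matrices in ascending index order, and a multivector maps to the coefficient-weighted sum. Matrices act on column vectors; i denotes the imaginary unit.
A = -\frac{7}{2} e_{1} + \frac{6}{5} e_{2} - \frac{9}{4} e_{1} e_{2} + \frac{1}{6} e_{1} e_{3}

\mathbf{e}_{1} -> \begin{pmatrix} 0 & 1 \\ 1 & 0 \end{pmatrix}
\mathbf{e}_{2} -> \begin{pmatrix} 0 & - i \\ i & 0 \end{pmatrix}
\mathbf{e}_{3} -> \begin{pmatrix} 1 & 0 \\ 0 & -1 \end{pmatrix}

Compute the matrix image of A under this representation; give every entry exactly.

Bivector images (products of the table entries): rho(e_{1} e_{2}) = rho(\mathbf{e}_{1})rho(\mathbf{e}_{2}) = \begin{pmatrix} i & 0 \\ 0 & - i \end{pmatrix}; rho(e_{1} e_{3}) = rho(\mathbf{e}_{1})rho(\mathbf{e}_{3}) = \begin{pmatrix} 0 & -1 \\ 1 & 0 \end{pmatrix}.
M = (-\frac{7}{2})*rho(e_{1}) + (\frac{6}{5})*rho(e_{2}) + (-\frac{9}{4})*rho(e_{1} e_{2}) + (\frac{1}{6})*rho(e_{1} e_{3}), summed entrywise:
Answer: \begin{pmatrix} - \frac{9 i}{4} & - \frac{11}{3} - \frac{6 i}{5} \\ - \frac{10}{3} + \frac{6 i}{5} & \frac{9 i}{4} \end{pmatrix}


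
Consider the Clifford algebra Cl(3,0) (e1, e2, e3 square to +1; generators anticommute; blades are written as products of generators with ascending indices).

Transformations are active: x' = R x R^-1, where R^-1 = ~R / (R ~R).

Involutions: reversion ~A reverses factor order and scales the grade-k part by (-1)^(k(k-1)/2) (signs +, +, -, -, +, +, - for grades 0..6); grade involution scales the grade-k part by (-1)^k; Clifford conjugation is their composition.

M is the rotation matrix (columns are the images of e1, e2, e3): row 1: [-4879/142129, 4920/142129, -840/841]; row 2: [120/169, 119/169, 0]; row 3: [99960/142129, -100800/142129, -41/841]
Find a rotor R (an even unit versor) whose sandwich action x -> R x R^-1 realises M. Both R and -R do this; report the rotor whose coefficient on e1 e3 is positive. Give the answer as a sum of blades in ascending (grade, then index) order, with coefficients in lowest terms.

Method: write R = a + b12*e1 e2 + b13*e1 e3 + b23*e2 e3 with a^2 + b12^2 + b13^2 + b23^2 = 1 (so R^-1 = ~R). Expanding the columns R e_j ~R gives tr M = 4a^2 - 1 and, from the antisymmetric part, M21 - M12 = -4a*b12, M13 - M31 = 4a*b13, M32 - M23 = -4a*b23.
Here tr M = 88271/142129, so a^2 = (1 + tr M)/4 = 57600/142129 and a = ±240/377. Taking a = 240/377: M21 - M12 = 96000/142129, M13 - M31 = -241920/142129, M32 - M23 = -100800/142129, giving b12 = -100/377, b13 = -252/377, b23 = 105/377, i.e. R = 240/377 - 100/377*e1 e2 - 252/377*e1 e3 + 105/377*e2 e3.
Its e1 e3 coefficient is negative, so report the other preimage -R.
Answer: -240/377 + 100/377*e1 e2 + 252/377*e1 e3 - 105/377*e2 e3. Why the constraint matters: R and -R act identically through the sandwich — M has trace 88271/142129 either way — so only the sign condition on e1 e3 picks one of the two preimages.


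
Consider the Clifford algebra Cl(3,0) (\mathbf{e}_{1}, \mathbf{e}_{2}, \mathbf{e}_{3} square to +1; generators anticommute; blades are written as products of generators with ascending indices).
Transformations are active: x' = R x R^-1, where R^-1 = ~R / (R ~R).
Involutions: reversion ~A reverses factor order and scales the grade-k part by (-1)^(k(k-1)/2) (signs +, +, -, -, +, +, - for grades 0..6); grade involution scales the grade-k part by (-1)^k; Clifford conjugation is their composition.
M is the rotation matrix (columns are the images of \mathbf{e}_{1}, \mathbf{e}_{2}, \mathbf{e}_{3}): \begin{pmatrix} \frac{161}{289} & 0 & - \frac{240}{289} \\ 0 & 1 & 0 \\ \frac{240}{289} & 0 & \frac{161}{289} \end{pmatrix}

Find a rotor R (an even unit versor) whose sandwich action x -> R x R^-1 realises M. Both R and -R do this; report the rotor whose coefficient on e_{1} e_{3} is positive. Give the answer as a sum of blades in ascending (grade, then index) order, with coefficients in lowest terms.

Method: write R = a + b12*e_{1} e_{2} + b13*e_{1} e_{3} + b23*e_{2} e_{3} with a^2 + b12^2 + b13^2 + b23^2 = 1 (so R^-1 = ~R). Expanding the columns R e_j ~R gives tr M = 4a^2 - 1 and, from the antisymmetric part, M21 - M12 = -4a*b12, M13 - M31 = 4a*b13, M32 - M23 = -4a*b23.
Here tr M = \frac{611}{289}, so a^2 = (1 + tr M)/4 = \frac{225}{289} and a = ±\frac{15}{17}. Taking a = \frac{15}{17}: M21 - M12 = 0, M13 - M31 = -\frac{480}{289}, M32 - M23 = 0, giving b12 = 0, b13 = -\frac{8}{17}, b23 = 0, i.e. R = \frac{15}{17} - \frac{8}{17} e_{1} e_{3}.
Its e_{1} e_{3} coefficient is negative, so report the other preimage -R.
Answer: -\frac{15}{17} + \frac{8}{17} e_{1} e_{3}. Recall the cover is two-to-one: with M of trace \frac{611}{289}, both preimages act alike, and the stated e_{1} e_{3} sign chooses the sheet.


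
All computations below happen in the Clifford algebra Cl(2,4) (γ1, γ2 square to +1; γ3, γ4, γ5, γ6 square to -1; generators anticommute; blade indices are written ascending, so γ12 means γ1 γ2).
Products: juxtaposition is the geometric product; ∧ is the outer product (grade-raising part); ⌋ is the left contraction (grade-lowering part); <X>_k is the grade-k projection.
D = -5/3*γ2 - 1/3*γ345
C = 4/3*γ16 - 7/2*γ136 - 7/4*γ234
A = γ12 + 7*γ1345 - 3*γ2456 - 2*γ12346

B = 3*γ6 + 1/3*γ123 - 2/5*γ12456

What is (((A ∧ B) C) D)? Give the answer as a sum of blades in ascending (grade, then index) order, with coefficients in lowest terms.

step 1: 3*γ126 + 21*γ13456
step 2: -4*γ2 - 21/2*γ23 + 147/2*γ45 - 28*γ345 + 147/4*γ1256 + 21/4*γ1346
step 3: 16 + 7*γ3 - 63*γ156 - 126*γ245 - 136/3*γ2345 - 7/2*γ12346
Answer: 16 + 7*γ3 - 63*γ156 - 126*γ245 - 136/3*γ2345 - 7/2*γ12346
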